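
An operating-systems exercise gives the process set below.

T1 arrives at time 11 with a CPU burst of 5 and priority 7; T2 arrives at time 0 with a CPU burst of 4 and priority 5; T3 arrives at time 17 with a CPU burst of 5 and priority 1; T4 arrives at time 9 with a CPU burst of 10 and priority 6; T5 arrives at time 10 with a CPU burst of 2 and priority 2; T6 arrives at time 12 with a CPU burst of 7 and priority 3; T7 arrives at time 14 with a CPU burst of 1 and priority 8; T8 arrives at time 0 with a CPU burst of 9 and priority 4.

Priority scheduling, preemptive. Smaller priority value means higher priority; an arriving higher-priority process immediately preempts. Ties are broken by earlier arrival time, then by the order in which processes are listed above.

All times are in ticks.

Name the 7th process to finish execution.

Gantt: | T8 0-9 | T2 9-10 | T5 10-12 | T6 12-17 | T3 17-22 | T6 22-24 | T2 24-27 | T4 27-37 | T1 37-42 | T7 42-43 |
Completion: T1=42  T2=27  T3=22  T4=37  T5=12  T6=24  T7=43  T8=9
Turnaround (C−A): T1=31  T2=27  T3=5  T4=28  T5=2  T6=12  T7=29  T8=9
Finish order: T8 → T5 → T3 → T6 → T2 → T4 → T1 → T7

T1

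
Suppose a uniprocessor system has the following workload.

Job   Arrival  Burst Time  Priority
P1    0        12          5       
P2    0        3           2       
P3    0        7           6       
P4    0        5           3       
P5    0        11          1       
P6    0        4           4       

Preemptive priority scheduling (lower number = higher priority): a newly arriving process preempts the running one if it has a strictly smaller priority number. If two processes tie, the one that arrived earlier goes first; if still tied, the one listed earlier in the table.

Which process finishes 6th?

P3

Gantt: | P5 0-11 | P2 11-14 | P4 14-19 | P6 19-23 | P1 23-35 | P3 35-42 |
Completion: P1=35  P2=14  P3=42  P4=19  P5=11  P6=23
Finish order: P5 → P2 → P4 → P6 → P1 → P3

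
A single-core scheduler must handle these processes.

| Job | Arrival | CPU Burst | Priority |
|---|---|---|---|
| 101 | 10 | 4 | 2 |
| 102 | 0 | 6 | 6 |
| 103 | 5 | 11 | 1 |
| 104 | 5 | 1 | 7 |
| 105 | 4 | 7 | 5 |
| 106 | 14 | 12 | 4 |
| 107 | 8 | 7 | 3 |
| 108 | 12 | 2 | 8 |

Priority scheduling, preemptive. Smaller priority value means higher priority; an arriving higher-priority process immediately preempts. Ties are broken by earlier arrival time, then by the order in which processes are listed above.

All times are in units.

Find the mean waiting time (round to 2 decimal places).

Gantt: | 102 0-4 | 105 4-5 | 103 5-16 | 101 16-20 | 107 20-27 | 106 27-39 | 105 39-45 | 102 45-47 | 104 47-48 | 108 48-50 |
Completion: 101=20  102=47  103=16  104=48  105=45  106=39  107=27  108=50
Waiting times: 101=6, 102=41, 103=0, 104=42, 105=34, 106=13, 107=12, 108=36
Average waiting = (6+41+0+42+34+13+12+36) / 8 = 184/8 = 23.00

23.00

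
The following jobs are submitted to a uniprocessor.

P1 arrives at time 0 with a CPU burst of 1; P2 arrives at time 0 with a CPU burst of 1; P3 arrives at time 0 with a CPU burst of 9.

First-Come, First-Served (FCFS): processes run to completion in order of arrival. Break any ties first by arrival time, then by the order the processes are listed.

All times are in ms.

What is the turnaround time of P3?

11

Timeline: | P1 0-1 | P2 1-2 | P3 2-11 |
Completion: P1=1  P2=2  P3=11
Turnaround(P3) = completion − arrival = 11 − 0 = 11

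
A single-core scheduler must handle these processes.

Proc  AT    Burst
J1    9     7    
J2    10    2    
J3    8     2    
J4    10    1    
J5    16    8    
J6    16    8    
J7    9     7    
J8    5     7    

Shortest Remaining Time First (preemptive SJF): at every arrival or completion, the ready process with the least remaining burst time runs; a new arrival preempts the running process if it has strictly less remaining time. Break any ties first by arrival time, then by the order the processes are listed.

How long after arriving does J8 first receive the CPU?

0

Gantt: | idle 0-5 | J8 5-8 | J3 8-10 | J4 10-11 | J2 11-13 | J8 13-17 | J1 17-24 | J7 24-31 | J5 31-39 | J6 39-47 |
Completion: J1=24  J2=13  J3=10  J4=11  J5=39  J6=47  J7=31  J8=17
Turnaround (C−A): J1=15  J2=3  J3=2  J4=1  J5=23  J6=31  J7=22  J8=12
Response(J8) = first start − arrival = 5 − 5 = 0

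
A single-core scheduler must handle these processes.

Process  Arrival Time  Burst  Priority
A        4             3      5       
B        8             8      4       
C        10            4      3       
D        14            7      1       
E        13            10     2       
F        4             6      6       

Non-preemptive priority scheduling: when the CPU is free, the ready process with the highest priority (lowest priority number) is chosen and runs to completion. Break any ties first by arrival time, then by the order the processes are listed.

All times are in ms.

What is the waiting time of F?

3

Schedule: | idle 0-4 | A 4-7 | F 7-13 | E 13-23 | D 23-30 | C 30-34 | B 34-42 |
Completion: A=7  B=42  C=34  D=30  E=23  F=13
Waiting(F) = turnaround − burst = 9 − 6 = 3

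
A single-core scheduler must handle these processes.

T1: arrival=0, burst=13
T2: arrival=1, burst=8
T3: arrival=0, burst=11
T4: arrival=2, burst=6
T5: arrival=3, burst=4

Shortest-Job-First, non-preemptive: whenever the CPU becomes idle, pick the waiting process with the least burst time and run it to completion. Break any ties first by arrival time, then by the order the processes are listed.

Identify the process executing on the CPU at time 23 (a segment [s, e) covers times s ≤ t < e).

T2

Timeline: | T3 0-11 | T5 11-15 | T4 15-21 | T2 21-29 | T1 29-42 |
Completion: T1=42  T2=29  T3=11  T4=21  T5=15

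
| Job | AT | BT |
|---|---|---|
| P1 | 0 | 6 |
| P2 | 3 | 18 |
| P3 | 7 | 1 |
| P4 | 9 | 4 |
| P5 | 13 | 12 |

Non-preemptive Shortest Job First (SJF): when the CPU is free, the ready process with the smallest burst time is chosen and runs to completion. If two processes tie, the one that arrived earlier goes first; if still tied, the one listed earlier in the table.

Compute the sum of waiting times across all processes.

52

Timeline: | P1 0-6 | P2 6-24 | P3 24-25 | P4 25-29 | P5 29-41 |
Completion: P1=6  P2=24  P3=25  P4=29  P5=41
Turnaround (C−A): P1=6  P2=21  P3=18  P4=20  P5=28
Waiting = turnaround − burst: P1=0, P2=3, P3=17, P4=16, P5=16
Total waiting = 0 + 3 + 17 + 16 + 16 = 52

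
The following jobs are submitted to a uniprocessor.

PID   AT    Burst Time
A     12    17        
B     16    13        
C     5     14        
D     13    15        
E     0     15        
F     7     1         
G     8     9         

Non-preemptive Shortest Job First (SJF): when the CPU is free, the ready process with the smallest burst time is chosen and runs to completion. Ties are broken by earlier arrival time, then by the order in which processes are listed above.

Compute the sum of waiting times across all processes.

152

Timeline: | E 0-15 | F 15-16 | G 16-25 | B 25-38 | C 38-52 | D 52-67 | A 67-84 |
Completion: A=84  B=38  C=52  D=67  E=15  F=16  G=25
Turnaround (C−A): A=72  B=22  C=47  D=54  E=15  F=9  G=17
Waiting = turnaround − burst: A=55, B=9, C=33, D=39, E=0, F=8, G=8
Total waiting = 55 + 9 + 33 + 39 + 0 + 8 + 8 = 152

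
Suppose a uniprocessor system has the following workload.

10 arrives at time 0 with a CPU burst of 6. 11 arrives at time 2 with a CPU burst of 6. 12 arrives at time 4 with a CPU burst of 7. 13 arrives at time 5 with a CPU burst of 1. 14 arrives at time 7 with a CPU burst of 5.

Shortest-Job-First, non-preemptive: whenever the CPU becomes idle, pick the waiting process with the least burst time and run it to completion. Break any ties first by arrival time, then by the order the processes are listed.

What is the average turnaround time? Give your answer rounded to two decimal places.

10.00

Gantt: | 10 0-6 | 13 6-7 | 14 7-12 | 11 12-18 | 12 18-25 |
Completion: 10=6  11=18  12=25  13=7  14=12
Turnaround times: 10=6, 11=16, 12=21, 13=2, 14=5
Average turnaround = (6+16+21+2+5) / 5 = 50/5 = 10.00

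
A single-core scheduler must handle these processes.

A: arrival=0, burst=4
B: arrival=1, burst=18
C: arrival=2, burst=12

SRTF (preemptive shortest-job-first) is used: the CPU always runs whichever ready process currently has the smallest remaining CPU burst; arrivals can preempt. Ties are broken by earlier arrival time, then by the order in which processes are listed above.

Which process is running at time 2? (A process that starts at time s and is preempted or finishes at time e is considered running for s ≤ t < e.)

Schedule: | A 0-4 | C 4-16 | B 16-34 |
Completion: A=4  B=34  C=16
Turnaround (C−A): A=4  B=33  C=14

A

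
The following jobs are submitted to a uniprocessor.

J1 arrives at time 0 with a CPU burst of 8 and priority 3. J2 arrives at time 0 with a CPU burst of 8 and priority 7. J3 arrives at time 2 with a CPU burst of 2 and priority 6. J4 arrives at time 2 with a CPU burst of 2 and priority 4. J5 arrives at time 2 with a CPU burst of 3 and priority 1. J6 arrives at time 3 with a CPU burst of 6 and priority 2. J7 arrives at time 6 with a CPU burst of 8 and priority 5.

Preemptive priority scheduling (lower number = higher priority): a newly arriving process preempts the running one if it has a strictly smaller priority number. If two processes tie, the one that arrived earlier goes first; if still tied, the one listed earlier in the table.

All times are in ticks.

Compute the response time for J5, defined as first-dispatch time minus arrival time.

0

Schedule: | J1 0-2 | J5 2-5 | J6 5-11 | J1 11-17 | J4 17-19 | J7 19-27 | J3 27-29 | J2 29-37 |
Completion: J1=17  J2=37  J3=29  J4=19  J5=5  J6=11  J7=27
Turnaround (C−A): J1=17  J2=37  J3=27  J4=17  J5=3  J6=8  J7=21
Response(J5) = first start − arrival = 2 − 2 = 0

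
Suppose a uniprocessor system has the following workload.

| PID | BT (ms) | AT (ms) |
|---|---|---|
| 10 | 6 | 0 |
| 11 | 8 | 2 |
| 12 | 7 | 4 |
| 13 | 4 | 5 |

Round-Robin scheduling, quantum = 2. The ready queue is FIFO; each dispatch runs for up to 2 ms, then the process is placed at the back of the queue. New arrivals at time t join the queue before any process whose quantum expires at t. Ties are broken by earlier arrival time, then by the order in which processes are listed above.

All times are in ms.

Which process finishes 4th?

Gantt: | 10 0-2 | 11 2-4 | 10 4-6 | 12 6-8 | 11 8-10 | 13 10-12 | 10 12-14 | 12 14-16 | 11 16-18 | 13 18-20 | 12 20-22 | 11 22-24 | 12 24-25 |
Completion: 10=14  11=24  12=25  13=20
Finish order: 10 → 13 → 11 → 12

12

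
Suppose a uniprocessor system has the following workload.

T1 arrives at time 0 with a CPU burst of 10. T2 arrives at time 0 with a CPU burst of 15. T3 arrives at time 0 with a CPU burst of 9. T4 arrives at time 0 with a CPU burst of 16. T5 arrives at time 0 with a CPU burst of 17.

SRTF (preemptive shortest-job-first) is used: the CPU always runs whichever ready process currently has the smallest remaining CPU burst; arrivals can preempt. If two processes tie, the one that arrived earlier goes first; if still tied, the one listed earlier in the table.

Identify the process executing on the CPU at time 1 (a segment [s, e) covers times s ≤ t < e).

Gantt: | T3 0-9 | T1 9-19 | T2 19-34 | T4 34-50 | T5 50-67 |
Completion: T1=19  T2=34  T3=9  T4=50  T5=67
Turnaround (C−A): T1=19  T2=34  T3=9  T4=50  T5=67

T3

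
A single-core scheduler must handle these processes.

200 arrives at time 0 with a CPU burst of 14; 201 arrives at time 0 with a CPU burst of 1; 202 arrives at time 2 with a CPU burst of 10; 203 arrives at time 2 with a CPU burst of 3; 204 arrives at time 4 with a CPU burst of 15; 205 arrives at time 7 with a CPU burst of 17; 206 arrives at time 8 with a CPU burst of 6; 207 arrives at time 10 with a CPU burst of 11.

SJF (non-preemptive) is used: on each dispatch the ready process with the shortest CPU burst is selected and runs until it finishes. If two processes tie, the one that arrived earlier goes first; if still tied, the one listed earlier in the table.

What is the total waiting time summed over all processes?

164

Schedule: | 201 0-1 | 200 1-15 | 203 15-18 | 206 18-24 | 202 24-34 | 207 34-45 | 204 45-60 | 205 60-77 |
Completion: 200=15  201=1  202=34  203=18  204=60  205=77  206=24  207=45
Waiting = turnaround − burst: 200=1, 201=0, 202=22, 203=13, 204=41, 205=53, 206=10, 207=24
Total waiting = 1 + 0 + 22 + 13 + 41 + 53 + 10 + 24 = 164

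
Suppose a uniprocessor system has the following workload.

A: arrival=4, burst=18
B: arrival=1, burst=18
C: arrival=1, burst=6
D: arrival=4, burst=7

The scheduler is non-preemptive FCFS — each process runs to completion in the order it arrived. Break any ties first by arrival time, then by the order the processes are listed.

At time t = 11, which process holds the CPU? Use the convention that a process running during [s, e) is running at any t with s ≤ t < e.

B

Schedule: | idle 0-1 | B 1-19 | C 19-25 | A 25-43 | D 43-50 |
Completion: A=43  B=19  C=25  D=50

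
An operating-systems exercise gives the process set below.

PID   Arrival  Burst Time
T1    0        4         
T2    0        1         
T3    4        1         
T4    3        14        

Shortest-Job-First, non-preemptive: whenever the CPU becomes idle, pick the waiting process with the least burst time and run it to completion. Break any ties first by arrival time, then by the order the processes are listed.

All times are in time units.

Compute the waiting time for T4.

3

Schedule: | T2 0-1 | T1 1-5 | T3 5-6 | T4 6-20 |
Completion: T1=5  T2=1  T3=6  T4=20
Turnaround (C−A): T1=5  T2=1  T3=2  T4=17
Waiting(T4) = turnaround − burst = 17 − 14 = 3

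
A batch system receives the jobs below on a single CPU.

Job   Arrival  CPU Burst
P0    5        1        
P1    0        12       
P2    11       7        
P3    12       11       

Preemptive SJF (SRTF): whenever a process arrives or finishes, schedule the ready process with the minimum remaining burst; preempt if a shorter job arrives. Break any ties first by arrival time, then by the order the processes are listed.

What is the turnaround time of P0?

Timeline: | P1 0-5 | P0 5-6 | P1 6-13 | P2 13-20 | P3 20-31 |
Completion: P0=6  P1=13  P2=20  P3=31
Turnaround(P0) = completion − arrival = 6 − 5 = 1

1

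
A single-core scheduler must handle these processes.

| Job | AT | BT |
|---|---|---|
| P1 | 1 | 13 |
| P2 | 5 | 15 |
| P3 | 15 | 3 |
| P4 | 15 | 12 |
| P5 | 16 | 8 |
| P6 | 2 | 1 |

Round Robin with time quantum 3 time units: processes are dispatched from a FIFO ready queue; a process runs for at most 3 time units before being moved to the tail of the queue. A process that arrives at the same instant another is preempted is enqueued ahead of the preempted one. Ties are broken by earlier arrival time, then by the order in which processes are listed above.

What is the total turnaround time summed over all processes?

Timeline: | idle 0-1 | P1 1-4 | P6 4-5 | P1 5-8 | P2 8-11 | P1 11-14 | P2 14-17 | P1 17-20 | P3 20-23 | P4 23-26 | P5 26-29 | P2 29-32 | P1 32-33 | P4 33-36 | P5 36-39 | P2 39-42 | P4 42-45 | P5 45-47 | P2 47-50 | P4 50-53 |
Completion: P1=33  P2=50  P3=23  P4=53  P5=47  P6=5
Turnaround (C−A): P1=32  P2=45  P3=8  P4=38  P5=31  P6=3
Turnaround = completion − arrival: P1=32, P2=45, P3=8, P4=38, P5=31, P6=3
Total turnaround = 32 + 45 + 8 + 38 + 31 + 3 = 157

157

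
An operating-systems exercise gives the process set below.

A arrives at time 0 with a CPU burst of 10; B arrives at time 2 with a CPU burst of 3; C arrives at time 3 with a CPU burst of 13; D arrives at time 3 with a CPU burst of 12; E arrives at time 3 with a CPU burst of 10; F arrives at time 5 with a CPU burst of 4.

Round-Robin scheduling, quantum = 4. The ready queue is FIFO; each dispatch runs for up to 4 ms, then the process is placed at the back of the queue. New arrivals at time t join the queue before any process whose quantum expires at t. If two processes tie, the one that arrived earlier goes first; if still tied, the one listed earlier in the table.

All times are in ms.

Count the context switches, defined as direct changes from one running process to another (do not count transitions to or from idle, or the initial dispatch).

14

Schedule: | A 0-4 | B 4-7 | C 7-11 | D 11-15 | E 15-19 | A 19-23 | F 23-27 | C 27-31 | D 31-35 | E 35-39 | A 39-41 | C 41-45 | D 45-49 | E 49-51 | C 51-52 |
Completion: A=41  B=7  C=52  D=49  E=51  F=27
Turnaround (C−A): A=41  B=5  C=49  D=46  E=48  F=22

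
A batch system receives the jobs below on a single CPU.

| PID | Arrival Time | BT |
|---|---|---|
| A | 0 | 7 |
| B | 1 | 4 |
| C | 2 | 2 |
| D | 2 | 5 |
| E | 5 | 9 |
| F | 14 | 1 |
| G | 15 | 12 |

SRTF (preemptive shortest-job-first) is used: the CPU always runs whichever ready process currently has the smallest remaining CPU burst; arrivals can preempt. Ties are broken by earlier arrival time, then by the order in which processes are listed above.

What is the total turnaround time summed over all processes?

Schedule: | A 0-1 | B 1-2 | C 2-4 | B 4-7 | D 7-12 | A 12-14 | F 14-15 | A 15-19 | E 19-28 | G 28-40 |
Completion: A=19  B=7  C=4  D=12  E=28  F=15  G=40
Turnaround (C−A): A=19  B=6  C=2  D=10  E=23  F=1  G=25
Turnaround = completion − arrival: A=19, B=6, C=2, D=10, E=23, F=1, G=25
Total turnaround = 19 + 6 + 2 + 10 + 23 + 1 + 25 = 86

86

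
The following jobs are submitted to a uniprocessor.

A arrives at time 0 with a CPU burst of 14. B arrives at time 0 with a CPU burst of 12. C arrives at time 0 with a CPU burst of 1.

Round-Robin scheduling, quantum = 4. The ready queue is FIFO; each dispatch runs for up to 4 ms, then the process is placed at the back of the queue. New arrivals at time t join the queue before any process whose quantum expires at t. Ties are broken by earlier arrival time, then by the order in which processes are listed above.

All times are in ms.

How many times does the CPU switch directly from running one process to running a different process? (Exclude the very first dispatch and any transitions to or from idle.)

7

Timeline: | A 0-4 | B 4-8 | C 8-9 | A 9-13 | B 13-17 | A 17-21 | B 21-25 | A 25-27 |
Completion: A=27  B=25  C=9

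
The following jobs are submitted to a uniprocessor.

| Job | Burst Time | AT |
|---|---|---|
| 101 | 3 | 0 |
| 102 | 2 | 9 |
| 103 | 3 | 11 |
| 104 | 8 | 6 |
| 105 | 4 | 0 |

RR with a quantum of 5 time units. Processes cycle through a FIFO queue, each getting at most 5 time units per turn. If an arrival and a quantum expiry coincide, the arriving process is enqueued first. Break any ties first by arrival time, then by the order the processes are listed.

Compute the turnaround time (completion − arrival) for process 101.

3

Gantt: | 101 0-3 | 105 3-7 | 104 7-12 | 102 12-14 | 103 14-17 | 104 17-20 |
Completion: 101=3  102=14  103=17  104=20  105=7
Turnaround(101) = completion − arrival = 3 − 0 = 3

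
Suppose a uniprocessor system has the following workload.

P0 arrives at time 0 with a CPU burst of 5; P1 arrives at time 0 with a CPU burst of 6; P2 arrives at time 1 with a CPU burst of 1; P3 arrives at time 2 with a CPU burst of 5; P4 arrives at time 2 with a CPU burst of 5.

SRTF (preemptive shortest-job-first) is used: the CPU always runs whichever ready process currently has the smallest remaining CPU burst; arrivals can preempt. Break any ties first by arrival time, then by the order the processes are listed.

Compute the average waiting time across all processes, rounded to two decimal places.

Gantt: | P0 0-1 | P2 1-2 | P0 2-6 | P3 6-11 | P4 11-16 | P1 16-22 |
Completion: P0=6  P1=22  P2=2  P3=11  P4=16
Waiting times: P0=1, P1=16, P2=0, P3=4, P4=9
Average waiting = (1+16+0+4+9) / 5 = 30/5 = 6.00

6.00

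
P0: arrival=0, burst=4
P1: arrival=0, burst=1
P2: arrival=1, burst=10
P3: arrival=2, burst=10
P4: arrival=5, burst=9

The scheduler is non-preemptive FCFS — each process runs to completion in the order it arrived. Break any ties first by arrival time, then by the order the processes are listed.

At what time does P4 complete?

Gantt: | P0 0-4 | P1 4-5 | P2 5-15 | P3 15-25 | P4 25-34 |
Completion: P0=4  P1=5  P2=15  P3=25  P4=34

34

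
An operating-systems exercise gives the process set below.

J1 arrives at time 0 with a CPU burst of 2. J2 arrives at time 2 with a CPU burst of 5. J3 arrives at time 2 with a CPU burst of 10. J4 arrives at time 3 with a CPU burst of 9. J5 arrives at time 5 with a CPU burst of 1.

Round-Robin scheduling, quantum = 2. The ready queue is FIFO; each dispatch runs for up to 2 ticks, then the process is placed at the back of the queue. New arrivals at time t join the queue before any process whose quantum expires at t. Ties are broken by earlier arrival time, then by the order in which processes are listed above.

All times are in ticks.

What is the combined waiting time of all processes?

43

Timeline: | J1 0-2 | J2 2-4 | J3 4-6 | J4 6-8 | J2 8-10 | J5 10-11 | J3 11-13 | J4 13-15 | J2 15-16 | J3 16-18 | J4 18-20 | J3 20-22 | J4 22-24 | J3 24-26 | J4 26-27 |
Completion: J1=2  J2=16  J3=26  J4=27  J5=11
Turnaround (C−A): J1=2  J2=14  J3=24  J4=24  J5=6
Waiting = turnaround − burst: J1=0, J2=9, J3=14, J4=15, J5=5
Total waiting = 0 + 9 + 14 + 15 + 5 = 43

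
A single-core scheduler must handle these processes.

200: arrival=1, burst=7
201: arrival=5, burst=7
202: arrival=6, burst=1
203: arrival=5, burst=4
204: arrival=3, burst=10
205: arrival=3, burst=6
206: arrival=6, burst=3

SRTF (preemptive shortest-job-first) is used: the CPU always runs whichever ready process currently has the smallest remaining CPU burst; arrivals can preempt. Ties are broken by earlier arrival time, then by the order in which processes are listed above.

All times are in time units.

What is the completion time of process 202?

7

Timeline: | idle 0-1 | 200 1-6 | 202 6-7 | 200 7-9 | 206 9-12 | 203 12-16 | 205 16-22 | 201 22-29 | 204 29-39 |
Completion: 200=9  201=29  202=7  203=16  204=39  205=22  206=12
Turnaround (C−A): 200=8  201=24  202=1  203=11  204=36  205=19  206=6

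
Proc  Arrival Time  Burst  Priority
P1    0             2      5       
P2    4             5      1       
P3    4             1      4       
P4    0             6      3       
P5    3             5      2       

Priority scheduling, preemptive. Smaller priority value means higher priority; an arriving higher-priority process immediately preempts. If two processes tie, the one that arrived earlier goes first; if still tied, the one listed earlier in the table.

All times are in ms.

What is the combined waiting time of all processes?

Timeline: | P4 0-3 | P5 3-4 | P2 4-9 | P5 9-13 | P4 13-16 | P3 16-17 | P1 17-19 |
Completion: P1=19  P2=9  P3=17  P4=16  P5=13
Turnaround (C−A): P1=19  P2=5  P3=13  P4=16  P5=10
Waiting = turnaround − burst: P1=17, P2=0, P3=12, P4=10, P5=5
Total waiting = 17 + 0 + 12 + 10 + 5 = 44

44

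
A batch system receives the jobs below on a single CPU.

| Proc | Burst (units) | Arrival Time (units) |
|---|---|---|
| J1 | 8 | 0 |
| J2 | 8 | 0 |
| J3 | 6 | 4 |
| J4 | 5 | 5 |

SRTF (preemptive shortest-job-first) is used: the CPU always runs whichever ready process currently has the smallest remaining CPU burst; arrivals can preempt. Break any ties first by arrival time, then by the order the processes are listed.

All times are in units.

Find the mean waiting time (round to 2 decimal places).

7.75

Schedule: | J1 0-8 | J4 8-13 | J3 13-19 | J2 19-27 |
Completion: J1=8  J2=27  J3=19  J4=13
Waiting times: J1=0, J2=19, J3=9, J4=3
Average waiting = (0+19+9+3) / 4 = 31/4 = 7.75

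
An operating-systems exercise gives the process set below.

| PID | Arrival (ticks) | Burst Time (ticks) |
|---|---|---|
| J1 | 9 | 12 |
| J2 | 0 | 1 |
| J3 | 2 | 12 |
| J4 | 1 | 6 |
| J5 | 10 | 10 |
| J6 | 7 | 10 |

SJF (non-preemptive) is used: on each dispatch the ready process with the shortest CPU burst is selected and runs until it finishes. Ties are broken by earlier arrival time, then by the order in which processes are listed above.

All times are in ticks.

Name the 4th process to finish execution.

Gantt: | J2 0-1 | J4 1-7 | J6 7-17 | J5 17-27 | J3 27-39 | J1 39-51 |
Completion: J1=51  J2=1  J3=39  J4=7  J5=27  J6=17
Finish order: J2 → J4 → J6 → J5 → J3 → J1

J5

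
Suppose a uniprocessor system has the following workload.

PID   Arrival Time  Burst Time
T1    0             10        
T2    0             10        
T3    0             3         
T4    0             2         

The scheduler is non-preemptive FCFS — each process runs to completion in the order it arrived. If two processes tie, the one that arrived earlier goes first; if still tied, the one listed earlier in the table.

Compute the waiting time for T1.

0

Schedule: | T1 0-10 | T2 10-20 | T3 20-23 | T4 23-25 |
Completion: T1=10  T2=20  T3=23  T4=25
Turnaround (C−A): T1=10  T2=20  T3=23  T4=25
Waiting(T1) = turnaround − burst = 10 − 10 = 0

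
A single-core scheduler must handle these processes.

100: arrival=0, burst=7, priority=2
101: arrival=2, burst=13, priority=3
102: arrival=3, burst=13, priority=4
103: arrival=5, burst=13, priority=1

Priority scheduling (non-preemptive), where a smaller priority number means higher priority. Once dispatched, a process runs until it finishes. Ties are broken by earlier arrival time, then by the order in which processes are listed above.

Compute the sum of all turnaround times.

Gantt: | 100 0-7 | 103 7-20 | 101 20-33 | 102 33-46 |
Completion: 100=7  101=33  102=46  103=20
Turnaround (C−A): 100=7  101=31  102=43  103=15
Turnaround = completion − arrival: 100=7, 101=31, 102=43, 103=15
Total turnaround = 7 + 31 + 43 + 15 = 96

96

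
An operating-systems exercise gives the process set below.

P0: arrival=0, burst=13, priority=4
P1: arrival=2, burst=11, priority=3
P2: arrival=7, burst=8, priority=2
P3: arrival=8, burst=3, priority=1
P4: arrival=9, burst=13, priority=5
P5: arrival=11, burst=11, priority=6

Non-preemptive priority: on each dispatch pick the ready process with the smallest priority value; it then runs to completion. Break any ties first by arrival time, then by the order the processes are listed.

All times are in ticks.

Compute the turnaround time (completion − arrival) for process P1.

Gantt: | P0 0-13 | P3 13-16 | P2 16-24 | P1 24-35 | P4 35-48 | P5 48-59 |
Completion: P0=13  P1=35  P2=24  P3=16  P4=48  P5=59
Turnaround(P1) = completion − arrival = 35 − 2 = 33

33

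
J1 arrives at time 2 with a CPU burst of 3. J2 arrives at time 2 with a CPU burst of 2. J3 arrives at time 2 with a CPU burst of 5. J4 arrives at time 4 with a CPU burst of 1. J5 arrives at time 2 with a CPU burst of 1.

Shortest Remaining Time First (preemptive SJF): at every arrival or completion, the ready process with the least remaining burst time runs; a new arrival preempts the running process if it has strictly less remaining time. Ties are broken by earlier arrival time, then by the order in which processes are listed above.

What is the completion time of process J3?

Timeline: | idle 0-2 | J5 2-3 | J2 3-5 | J4 5-6 | J1 6-9 | J3 9-14 |
Completion: J1=9  J2=5  J3=14  J4=6  J5=3
Turnaround (C−A): J1=7  J2=3  J3=12  J4=2  J5=1

14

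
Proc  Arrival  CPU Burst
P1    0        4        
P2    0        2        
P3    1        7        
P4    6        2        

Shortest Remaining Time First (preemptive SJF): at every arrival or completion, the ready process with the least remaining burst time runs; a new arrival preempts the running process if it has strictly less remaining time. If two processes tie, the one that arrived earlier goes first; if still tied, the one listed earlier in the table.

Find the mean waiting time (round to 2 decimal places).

Timeline: | P2 0-2 | P1 2-6 | P4 6-8 | P3 8-15 |
Completion: P1=6  P2=2  P3=15  P4=8
Waiting times: P1=2, P2=0, P3=7, P4=0
Average waiting = (2+0+7+0) / 4 = 9/4 = 2.25

2.25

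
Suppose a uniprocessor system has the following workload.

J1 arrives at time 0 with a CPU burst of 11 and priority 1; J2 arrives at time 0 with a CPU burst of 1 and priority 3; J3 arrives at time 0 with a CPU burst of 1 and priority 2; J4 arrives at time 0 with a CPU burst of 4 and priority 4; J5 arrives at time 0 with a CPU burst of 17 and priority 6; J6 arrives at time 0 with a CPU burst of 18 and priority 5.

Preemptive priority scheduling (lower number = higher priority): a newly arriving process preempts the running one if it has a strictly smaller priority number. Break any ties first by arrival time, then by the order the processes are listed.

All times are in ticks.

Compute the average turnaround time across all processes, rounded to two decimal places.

23.33

Gantt: | J1 0-11 | J3 11-12 | J2 12-13 | J4 13-17 | J6 17-35 | J5 35-52 |
Completion: J1=11  J2=13  J3=12  J4=17  J5=52  J6=35
Turnaround (C−A): J1=11  J2=13  J3=12  J4=17  J5=52  J6=35
Turnaround times: J1=11, J2=13, J3=12, J4=17, J5=52, J6=35
Average turnaround = (11+13+12+17+52+35) / 6 = 140/6 = 23.33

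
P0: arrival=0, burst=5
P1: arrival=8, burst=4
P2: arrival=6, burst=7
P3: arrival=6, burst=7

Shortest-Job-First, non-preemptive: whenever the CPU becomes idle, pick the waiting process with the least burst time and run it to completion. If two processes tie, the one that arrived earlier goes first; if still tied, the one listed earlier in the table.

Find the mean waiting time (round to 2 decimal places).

4.00

Gantt: | P0 0-5 | idle 5-6 | P2 6-13 | P1 13-17 | P3 17-24 |
Completion: P0=5  P1=17  P2=13  P3=24
Waiting times: P0=0, P1=5, P2=0, P3=11
Average waiting = (0+5+0+11) / 4 = 16/4 = 4.00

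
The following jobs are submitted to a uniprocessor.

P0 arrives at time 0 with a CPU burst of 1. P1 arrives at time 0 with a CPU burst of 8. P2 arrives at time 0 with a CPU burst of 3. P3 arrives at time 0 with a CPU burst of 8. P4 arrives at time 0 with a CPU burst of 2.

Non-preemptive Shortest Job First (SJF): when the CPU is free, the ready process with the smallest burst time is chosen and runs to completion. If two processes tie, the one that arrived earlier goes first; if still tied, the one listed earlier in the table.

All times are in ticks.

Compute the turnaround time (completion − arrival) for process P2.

6

Timeline: | P0 0-1 | P4 1-3 | P2 3-6 | P1 6-14 | P3 14-22 |
Completion: P0=1  P1=14  P2=6  P3=22  P4=3
Turnaround (C−A): P0=1  P1=14  P2=6  P3=22  P4=3
Turnaround(P2) = completion − arrival = 6 − 0 = 6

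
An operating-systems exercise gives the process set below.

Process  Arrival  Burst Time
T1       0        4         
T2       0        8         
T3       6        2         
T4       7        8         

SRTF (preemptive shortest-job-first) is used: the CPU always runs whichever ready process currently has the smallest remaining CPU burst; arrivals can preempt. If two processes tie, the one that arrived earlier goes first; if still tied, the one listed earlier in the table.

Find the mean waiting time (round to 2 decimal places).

3.25

Schedule: | T1 0-4 | T2 4-6 | T3 6-8 | T2 8-14 | T4 14-22 |
Completion: T1=4  T2=14  T3=8  T4=22
Waiting times: T1=0, T2=6, T3=0, T4=7
Average waiting = (0+6+0+7) / 4 = 13/4 = 3.25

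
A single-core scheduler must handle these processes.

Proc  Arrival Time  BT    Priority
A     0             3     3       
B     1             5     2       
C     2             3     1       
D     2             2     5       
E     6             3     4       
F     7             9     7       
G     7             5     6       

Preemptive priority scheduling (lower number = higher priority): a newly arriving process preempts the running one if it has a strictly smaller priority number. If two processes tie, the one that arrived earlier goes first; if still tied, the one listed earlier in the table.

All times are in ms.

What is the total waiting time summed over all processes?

Gantt: | A 0-1 | B 1-2 | C 2-5 | B 5-9 | A 9-11 | E 11-14 | D 14-16 | G 16-21 | F 21-30 |
Completion: A=11  B=9  C=5  D=16  E=14  F=30  G=21
Turnaround (C−A): A=11  B=8  C=3  D=14  E=8  F=23  G=14
Waiting = turnaround − burst: A=8, B=3, C=0, D=12, E=5, F=14, G=9
Total waiting = 8 + 3 + 0 + 12 + 5 + 14 + 9 = 51

51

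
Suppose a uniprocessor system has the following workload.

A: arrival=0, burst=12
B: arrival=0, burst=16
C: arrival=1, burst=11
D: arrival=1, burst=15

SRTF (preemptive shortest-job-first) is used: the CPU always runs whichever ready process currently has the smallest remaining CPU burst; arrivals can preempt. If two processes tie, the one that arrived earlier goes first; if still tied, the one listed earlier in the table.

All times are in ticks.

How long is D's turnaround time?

37

Gantt: | A 0-12 | C 12-23 | D 23-38 | B 38-54 |
Completion: A=12  B=54  C=23  D=38
Turnaround (C−A): A=12  B=54  C=22  D=37
Turnaround(D) = completion − arrival = 38 − 1 = 37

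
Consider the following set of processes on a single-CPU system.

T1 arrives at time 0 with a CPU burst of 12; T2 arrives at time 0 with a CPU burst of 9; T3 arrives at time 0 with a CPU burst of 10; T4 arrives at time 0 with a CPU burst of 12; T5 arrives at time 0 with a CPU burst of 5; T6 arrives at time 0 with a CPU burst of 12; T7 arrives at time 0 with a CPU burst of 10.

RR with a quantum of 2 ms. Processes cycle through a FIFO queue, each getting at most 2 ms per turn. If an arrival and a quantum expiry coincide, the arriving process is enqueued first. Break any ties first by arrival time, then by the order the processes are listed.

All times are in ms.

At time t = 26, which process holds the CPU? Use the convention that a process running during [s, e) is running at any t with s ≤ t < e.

Gantt: | T1 0-2 | T2 2-4 | T3 4-6 | T4 6-8 | T5 8-10 | T6 10-12 | T7 12-14 | T1 14-16 | T2 16-18 | T3 18-20 | T4 20-22 | T5 22-24 | T6 24-26 | T7 26-28 | T1 28-30 | T2 30-32 | T3 32-34 | T4 34-36 | T5 36-37 | T6 37-39 | T7 39-41 | T1 41-43 | T2 43-45 | T3 45-47 | T4 47-49 | T6 49-51 | T7 51-53 | T1 53-55 | T2 55-56 | T3 56-58 | T4 58-60 | T6 60-62 | T7 62-64 | T1 64-66 | T4 66-68 | T6 68-70 |
Completion: T1=66  T2=56  T3=58  T4=68  T5=37  T6=70  T7=64

T7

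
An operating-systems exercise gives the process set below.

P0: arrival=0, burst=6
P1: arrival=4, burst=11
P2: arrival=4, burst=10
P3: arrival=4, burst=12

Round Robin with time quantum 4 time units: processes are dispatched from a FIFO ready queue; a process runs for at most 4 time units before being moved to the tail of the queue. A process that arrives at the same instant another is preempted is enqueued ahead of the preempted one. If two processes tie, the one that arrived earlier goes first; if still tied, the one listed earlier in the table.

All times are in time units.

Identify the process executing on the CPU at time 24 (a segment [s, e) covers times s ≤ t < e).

P2

Timeline: | P0 0-4 | P1 4-8 | P2 8-12 | P3 12-16 | P0 16-18 | P1 18-22 | P2 22-26 | P3 26-30 | P1 30-33 | P2 33-35 | P3 35-39 |
Completion: P0=18  P1=33  P2=35  P3=39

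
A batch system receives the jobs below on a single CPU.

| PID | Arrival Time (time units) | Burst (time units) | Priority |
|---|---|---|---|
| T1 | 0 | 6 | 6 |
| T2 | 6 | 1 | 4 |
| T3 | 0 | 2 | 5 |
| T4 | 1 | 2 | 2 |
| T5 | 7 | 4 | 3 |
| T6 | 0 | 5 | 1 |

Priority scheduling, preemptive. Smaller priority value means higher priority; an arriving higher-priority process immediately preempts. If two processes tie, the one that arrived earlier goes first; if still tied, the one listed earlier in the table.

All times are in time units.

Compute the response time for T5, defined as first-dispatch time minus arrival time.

Gantt: | T6 0-5 | T4 5-7 | T5 7-11 | T2 11-12 | T3 12-14 | T1 14-20 |
Completion: T1=20  T2=12  T3=14  T4=7  T5=11  T6=5
Response(T5) = first start − arrival = 7 − 7 = 0

0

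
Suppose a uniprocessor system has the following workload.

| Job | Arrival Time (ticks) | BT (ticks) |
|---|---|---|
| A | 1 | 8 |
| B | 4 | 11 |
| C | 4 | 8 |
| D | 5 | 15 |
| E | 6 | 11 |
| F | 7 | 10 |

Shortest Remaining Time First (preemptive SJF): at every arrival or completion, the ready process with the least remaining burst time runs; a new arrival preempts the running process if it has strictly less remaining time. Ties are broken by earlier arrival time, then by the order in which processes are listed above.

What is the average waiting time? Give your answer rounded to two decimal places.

19.00

Gantt: | idle 0-1 | A 1-9 | C 9-17 | F 17-27 | B 27-38 | E 38-49 | D 49-64 |
Completion: A=9  B=38  C=17  D=64  E=49  F=27
Waiting times: A=0, B=23, C=5, D=44, E=32, F=10
Average waiting = (0+23+5+44+32+10) / 6 = 114/6 = 19.00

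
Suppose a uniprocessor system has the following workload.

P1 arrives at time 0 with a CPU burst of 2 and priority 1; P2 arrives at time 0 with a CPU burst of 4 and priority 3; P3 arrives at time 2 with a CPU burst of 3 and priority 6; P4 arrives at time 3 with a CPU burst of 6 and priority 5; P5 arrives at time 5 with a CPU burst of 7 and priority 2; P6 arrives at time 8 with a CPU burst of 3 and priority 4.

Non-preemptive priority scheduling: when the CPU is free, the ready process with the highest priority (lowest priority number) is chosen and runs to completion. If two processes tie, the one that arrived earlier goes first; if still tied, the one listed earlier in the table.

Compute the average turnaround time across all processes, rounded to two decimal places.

11.00

Timeline: | P1 0-2 | P2 2-6 | P5 6-13 | P6 13-16 | P4 16-22 | P3 22-25 |
Completion: P1=2  P2=6  P3=25  P4=22  P5=13  P6=16
Turnaround times: P1=2, P2=6, P3=23, P4=19, P5=8, P6=8
Average turnaround = (2+6+23+19+8+8) / 6 = 66/6 = 11.00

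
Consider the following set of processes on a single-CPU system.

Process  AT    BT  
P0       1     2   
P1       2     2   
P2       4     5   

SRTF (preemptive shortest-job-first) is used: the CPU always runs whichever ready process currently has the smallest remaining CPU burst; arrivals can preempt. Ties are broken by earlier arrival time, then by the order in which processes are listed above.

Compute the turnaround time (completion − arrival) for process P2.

Gantt: | idle 0-1 | P0 1-3 | P1 3-5 | P2 5-10 |
Completion: P0=3  P1=5  P2=10
Turnaround (C−A): P0=2  P1=3  P2=6
Turnaround(P2) = completion − arrival = 10 − 4 = 6

6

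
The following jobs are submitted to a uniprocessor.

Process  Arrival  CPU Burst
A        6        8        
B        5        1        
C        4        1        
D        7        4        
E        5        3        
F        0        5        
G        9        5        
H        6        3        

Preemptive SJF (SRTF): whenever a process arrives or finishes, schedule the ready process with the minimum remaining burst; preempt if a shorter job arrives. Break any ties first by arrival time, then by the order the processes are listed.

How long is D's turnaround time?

Schedule: | F 0-5 | C 5-6 | B 6-7 | E 7-10 | H 10-13 | D 13-17 | G 17-22 | A 22-30 |
Completion: A=30  B=7  C=6  D=17  E=10  F=5  G=22  H=13
Turnaround (C−A): A=24  B=2  C=2  D=10  E=5  F=5  G=13  H=7
Turnaround(D) = completion − arrival = 17 − 7 = 10

10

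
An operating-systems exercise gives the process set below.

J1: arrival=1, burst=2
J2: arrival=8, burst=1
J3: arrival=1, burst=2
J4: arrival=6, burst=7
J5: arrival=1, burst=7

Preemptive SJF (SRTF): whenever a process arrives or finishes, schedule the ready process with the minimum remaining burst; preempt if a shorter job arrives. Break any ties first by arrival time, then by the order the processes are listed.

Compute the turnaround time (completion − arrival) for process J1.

2

Gantt: | idle 0-1 | J1 1-3 | J3 3-5 | J5 5-8 | J2 8-9 | J5 9-13 | J4 13-20 |
Completion: J1=3  J2=9  J3=5  J4=20  J5=13
Turnaround (C−A): J1=2  J2=1  J3=4  J4=14  J5=12
Turnaround(J1) = completion − arrival = 3 − 1 = 2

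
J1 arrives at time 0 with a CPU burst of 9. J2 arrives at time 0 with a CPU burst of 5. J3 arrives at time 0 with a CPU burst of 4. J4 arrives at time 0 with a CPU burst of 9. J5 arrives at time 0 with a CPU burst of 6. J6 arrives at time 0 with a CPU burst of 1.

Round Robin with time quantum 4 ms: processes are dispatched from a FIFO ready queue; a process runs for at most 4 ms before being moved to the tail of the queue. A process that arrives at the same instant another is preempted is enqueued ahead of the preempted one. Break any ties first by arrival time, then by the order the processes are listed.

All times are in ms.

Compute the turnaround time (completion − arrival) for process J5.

32

Schedule: | J1 0-4 | J2 4-8 | J3 8-12 | J4 12-16 | J5 16-20 | J6 20-21 | J1 21-25 | J2 25-26 | J4 26-30 | J5 30-32 | J1 32-33 | J4 33-34 |
Completion: J1=33  J2=26  J3=12  J4=34  J5=32  J6=21
Turnaround(J5) = completion − arrival = 32 − 0 = 32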